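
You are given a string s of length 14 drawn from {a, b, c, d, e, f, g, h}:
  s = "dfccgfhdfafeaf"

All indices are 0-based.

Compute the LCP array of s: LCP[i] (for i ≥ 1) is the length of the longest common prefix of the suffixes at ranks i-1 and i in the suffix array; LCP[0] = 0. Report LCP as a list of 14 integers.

[0, 2, 0, 1, 0, 2, 0, 0, 1, 1, 1, 1, 0, 0]

rank | idx | suffix
   0 |  12 | af
   1 |   9 | afeaf
   2 |   2 | ccgfhdfafeaf
   3 |   3 | cgfhdfafeaf
   4 |   7 | dfafeaf
   5 |   0 | dfccgfhdfafeaf
   6 |  11 | eaf
   7 |  13 | f
   8 |   8 | fafeaf
   9 |   1 | fccgfhdfafeaf
  10 |  10 | feaf
  11 |   5 | fhdfafeaf
  12 |   4 | gfhdfafeaf
  13 |   6 | hdfafeaf

SA = [12, 9, 2, 3, 7, 0, 11, 13, 8, 1, 10, 5, 4, 6]
rank  pair      lcp
   1  s[12:],s[9:]  2  'af'
   2  s[9:],s[2:]  0  ''
   3  s[2:],s[3:]  1  'c'
   4  s[3:],s[7:]  0  ''
   5  s[7:],s[0:]  2  'df'
   6  s[0:],s[11:]  0  ''
   7  s[11:],s[13:]  0  ''
   8  s[13:],s[8:]  1  'f'
   9  s[8:],s[1:]  1  'f'
  10  s[1:],s[10:]  1  'f'
  11  s[10:],s[5:]  1  'f'
  12  s[5:],s[4:]  0  ''
  13  s[4:],s[6:]  0  ''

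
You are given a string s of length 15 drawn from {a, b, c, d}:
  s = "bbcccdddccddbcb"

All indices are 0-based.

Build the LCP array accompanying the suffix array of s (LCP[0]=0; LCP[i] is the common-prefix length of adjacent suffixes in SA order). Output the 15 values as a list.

[0, 1, 1, 2, 0, 1, 2, 4, 1, 3, 0, 1, 1, 2, 2]

rank | idx | suffix
   0 |  14 | b
   1 |   0 | bbcccdddccddbcb
   2 |  12 | bcb
   3 |   1 | bcccdddccddbcb
   4 |  13 | cb
   5 |   2 | cccdddccddbcb
   6 |   8 | ccddbcb
   7 |   3 | ccdddccddbcb
   8 |   9 | cddbcb
   9 |   4 | cdddccddbcb
  10 |  11 | dbcb
  11 |   7 | dccddbcb
  12 |  10 | ddbcb
  13 |   6 | ddccddbcb
  14 |   5 | dddccddbcb

SA = [14, 0, 12, 1, 13, 2, 8, 3, 9, 4, 11, 7, 10, 6, 5]
[i] adj suffixes → lcp
  [1] 14/0 → 1 ('b')
  [2] 0/12 → 1 ('b')
  [3] 12/1 → 2 ('bc')
  [4] 1/13 → 0 ('')
  [5] 13/2 → 1 ('c')
  [6] 2/8 → 2 ('cc')
  [7] 8/3 → 4 ('ccdd')
  [8] 3/9 → 1 ('c')
  [9] 9/4 → 3 ('cdd')
  [10] 4/11 → 0 ('')
  [11] 11/7 → 1 ('d')
  [12] 7/10 → 1 ('d')
  [13] 10/6 → 2 ('dd')
  [14] 6/5 → 2 ('dd')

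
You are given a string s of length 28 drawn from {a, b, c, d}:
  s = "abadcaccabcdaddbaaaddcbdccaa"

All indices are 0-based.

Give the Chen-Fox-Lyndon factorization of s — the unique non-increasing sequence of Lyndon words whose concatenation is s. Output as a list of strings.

["abadcaccabcdaddb", "aaaddcbdcc", "a", "a"]

emit factor 1: 'abadcaccabcdaddb' (i=0, period=16)
emit factor 2: 'aaaddcbdcc' (i=16, period=10)
emit factor 3: 'a' (i=26, period=1)
emit factor 4: 'a' (i=27, period=1)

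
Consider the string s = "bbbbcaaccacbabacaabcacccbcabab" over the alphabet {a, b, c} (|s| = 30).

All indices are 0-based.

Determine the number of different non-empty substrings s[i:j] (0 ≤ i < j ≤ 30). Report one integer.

410

rank→(start, suffix):
  0 → (16, 'aabcacccbcabab')
  1 → (5, 'aaccacbabacaabcacccbcabab')
  2 → (28, 'ab')
  3 → (26, 'abab')
  4 → (12, 'abacaabcacccbcabab')
  5 → (17, 'abcacccbcabab')
  6 → (14, 'acaabcacccbcabab')
  7 → (9, 'acbabacaabcacccbcabab')
  8 → (6, 'accacbabacaabcacccbcabab')
  9 → (20, 'acccbcabab')
  10 → (29, 'b')
  11 → (27, 'bab')
  12 → (11, 'babacaabcacccbcabab')
  13 → (13, 'bacaabcacccbcabab')
  14 → (0, 'bbbbcaaccacbabacaabcacccbcabab')
  15 → (1, 'bbbcaaccacbabacaabcacccbcabab')
  16 → (2, 'bbcaaccacbabacaabcacccbcabab')
  17 → (3, 'bcaaccacbabacaabcacccbcabab')
  18 → (24, 'bcabab')
  19 → (18, 'bcacccbcabab')
  20 → (15, 'caabcacccbcabab')
  21 → (4, 'caaccacbabacaabcacccbcabab')
  22 → (25, 'cabab')
  23 → (8, 'cacbabacaabcacccbcabab')
  24 → (19, 'cacccbcabab')
  25 → (10, 'cbabacaabcacccbcabab')
  26 → (23, 'cbcabab')
  27 → (7, 'ccacbabacaabcacccbcabab')
  28 → (22, 'ccbcabab')
  29 → (21, 'cccbcabab')

SA = [16, 5, 28, 26, 12, 17, 14, 9, 6, 20, 29, 27, 11, 13, 0, 1, 2, 3, 24, 18, 15, 4, 25, 8, 19, 10, 23, 7, 22, 21]
i: (SA[i-1],SA[i]) lcp shared
  1: (16,5) 2 'aa'
  2: (5,28) 1 'a'
  3: (28,26) 2 'ab'
  4: (26,12) 3 'aba'
  5: (12,17) 2 'ab'
  6: (17,14) 1 'a'
  7: (14,9) 2 'ac'
  8: (9,6) 2 'ac'
  9: (6,20) 3 'acc'
  10: (20,29) 0 ''
  11: (29,27) 1 'b'
  12: (27,11) 3 'bab'
  13: (11,13) 2 'ba'
  14: (13,0) 1 'b'
  15: (0,1) 3 'bbb'
  16: (1,2) 2 'bb'
  17: (2,3) 1 'b'
  18: (3,24) 3 'bca'
  19: (24,18) 3 'bca'
  20: (18,15) 0 ''
  21: (15,4) 3 'caa'
  22: (4,25) 2 'ca'
  23: (25,8) 2 'ca'
  24: (8,19) 3 'cac'
  25: (19,10) 1 'c'
  26: (10,23) 2 'cb'
  27: (23,7) 1 'c'
  28: (7,22) 2 'cc'
  29: (22,21) 2 'cc'

n(n+1)/2 = 30·31/2 = 465
Σ LCP = 0 + 2 + 1 + 2 + 3 + 2 + 1 + 2 + 2 + 3 + 0 + 1 + 3 + 2 + 1 + 3 + 2 + 1 + 3 + 3 + 0 + 3 + 2 + 2 + 3 + 1 + 2 + 1 + 2 + 2 = 55
distinct = 465 − 55 = 410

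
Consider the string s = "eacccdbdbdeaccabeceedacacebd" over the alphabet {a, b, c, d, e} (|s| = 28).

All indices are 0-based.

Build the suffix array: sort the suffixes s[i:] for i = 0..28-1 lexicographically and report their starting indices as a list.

sorted suffixes:
  #0 SA[0]=14  'abeceedacacebd'
  #1 SA[1]=21  'acacebd'
  #2 SA[2]=11  'accabeceedacacebd'
  #3 SA[3]=1  'acccdbdbdeaccabeceedacacebd'
  #4 SA[4]=23  'acebd'
  #5 SA[5]=26  'bd'
  #6 SA[6]=6  'bdbdeaccabeceedacacebd'
  #7 SA[7]=8  'bdeaccabeceedacacebd'
  #8 SA[8]=15  'beceedacacebd'
  #9 SA[9]=13  'cabeceedacacebd'
  #10 SA[10]=22  'cacebd'
  #11 SA[11]=12  'ccabeceedacacebd'
  #12 SA[12]=2  'cccdbdbdeaccabeceedacacebd'
  #13 SA[13]=3  'ccdbdbdeaccabeceedacacebd'
  #14 SA[14]=4  'cdbdbdeaccabeceedacacebd'
  #15 SA[15]=24  'cebd'
  #16 SA[16]=17  'ceedacacebd'
  #17 SA[17]=27  'd'
  #18 SA[18]=20  'dacacebd'
  #19 SA[19]=5  'dbdbdeaccabeceedacacebd'
  #20 SA[20]=7  'dbdeaccabeceedacacebd'
  #21 SA[21]=9  'deaccabeceedacacebd'
  #22 SA[22]=10  'eaccabeceedacacebd'
  #23 SA[23]=0  'eacccdbdbdeaccabeceedacacebd'
  #24 SA[24]=25  'ebd'
  #25 SA[25]=16  'eceedacacebd'
  #26 SA[26]=19  'edacacebd'
  #27 SA[27]=18  'eedacacebd'

[14, 21, 11, 1, 23, 26, 6, 8, 15, 13, 22, 12, 2, 3, 4, 24, 17, 27, 20, 5, 7, 9, 10, 0, 25, 16, 19, 18]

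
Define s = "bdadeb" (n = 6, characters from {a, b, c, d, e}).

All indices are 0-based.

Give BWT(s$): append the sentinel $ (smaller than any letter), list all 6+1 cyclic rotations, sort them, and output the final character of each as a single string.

bde$bad

rank  rotation last
    0  $bdadeb  b
    1  adeb$bd  d
    2  b$bdade  e
    3  bdadeb$  $
    4  dadeb$b  b
    5  deb$bda  a
    6  eb$bdad  d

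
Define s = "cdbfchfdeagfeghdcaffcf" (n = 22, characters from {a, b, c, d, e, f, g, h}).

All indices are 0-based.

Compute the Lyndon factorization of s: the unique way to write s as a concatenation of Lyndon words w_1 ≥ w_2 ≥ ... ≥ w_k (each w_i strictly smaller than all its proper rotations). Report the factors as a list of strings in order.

["cd", "bfchfde", "agfeghdc", "affcf"]

emit factor 1: 'cd' (i=0, period=2)
emit factor 2: 'bfchfde' (i=2, period=7)
emit factor 3: 'agfeghdc' (i=9, period=8)
emit factor 4: 'affcf' (i=17, period=5)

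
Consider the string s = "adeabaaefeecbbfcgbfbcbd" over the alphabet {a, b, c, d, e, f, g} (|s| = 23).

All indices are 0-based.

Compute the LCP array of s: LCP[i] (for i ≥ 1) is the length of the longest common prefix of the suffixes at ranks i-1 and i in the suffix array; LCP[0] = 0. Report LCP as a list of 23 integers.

sorted suffixes:
  #0 SA[0]=5  'aaefeecbbfcgbfbcbd'
  #1 SA[1]=3  'abaaefeecbbfcgbfbcbd'
  #2 SA[2]=0  'adeabaaefeecbbfcgbfbcbd'
  #3 SA[3]=6  'aefeecbbfcgbfbcbd'
  #4 SA[4]=4  'baaefeecbbfcgbfbcbd'
  #5 SA[5]=12  'bbfcgbfbcbd'
  #6 SA[6]=19  'bcbd'
  #7 SA[7]=21  'bd'
  #8 SA[8]=17  'bfbcbd'
  #9 SA[9]=13  'bfcgbfbcbd'
  #10 SA[10]=11  'cbbfcgbfbcbd'
  #11 SA[11]=20  'cbd'
  #12 SA[12]=15  'cgbfbcbd'
  #13 SA[13]=22  'd'
  #14 SA[14]=1  'deabaaefeecbbfcgbfbcbd'
  #15 SA[15]=2  'eabaaefeecbbfcgbfbcbd'
  #16 SA[16]=10  'ecbbfcgbfbcbd'
  #17 SA[17]=9  'eecbbfcgbfbcbd'
  #18 SA[18]=7  'efeecbbfcgbfbcbd'
  #19 SA[19]=18  'fbcbd'
  #20 SA[20]=14  'fcgbfbcbd'
  #21 SA[21]=8  'feecbbfcgbfbcbd'
  #22 SA[22]=16  'gbfbcbd'

SA = [5, 3, 0, 6, 4, 12, 19, 21, 17, 13, 11, 20, 15, 22, 1, 2, 10, 9, 7, 18, 14, 8, 16]
[i] adj suffixes → lcp
  [1] 5/3 → 1 ('a')
  [2] 3/0 → 1 ('a')
  [3] 0/6 → 1 ('a')
  [4] 6/4 → 0 ('')
  [5] 4/12 → 1 ('b')
  [6] 12/19 → 1 ('b')
  [7] 19/21 → 1 ('b')
  [8] 21/17 → 1 ('b')
  [9] 17/13 → 2 ('bf')
  [10] 13/11 → 0 ('')
  [11] 11/20 → 2 ('cb')
  [12] 20/15 → 1 ('c')
  [13] 15/22 → 0 ('')
  [14] 22/1 → 1 ('d')
  [15] 1/2 → 0 ('')
  [16] 2/10 → 1 ('e')
  [17] 10/9 → 1 ('e')
  [18] 9/7 → 1 ('e')
  [19] 7/18 → 0 ('')
  [20] 18/14 → 1 ('f')
  [21] 14/8 → 1 ('f')
  [22] 8/16 → 0 ('')

[0, 1, 1, 1, 0, 1, 1, 1, 1, 2, 0, 2, 1, 0, 1, 0, 1, 1, 1, 0, 1, 1, 0]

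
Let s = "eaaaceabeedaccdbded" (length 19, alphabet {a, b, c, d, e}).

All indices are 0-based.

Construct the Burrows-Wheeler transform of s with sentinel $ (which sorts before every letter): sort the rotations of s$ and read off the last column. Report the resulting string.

rank  rotation              last
    0  $eaaaceabeedaccdbded  d
    1  aaaceabeedaccdbded$e  e
    2  aaceabeedaccdbded$ea  a
    3  abeedaccdbded$eaaace  e
    4  accdbded$eaaaceabeed  d
    5  aceabeedaccdbded$eaa  a
    6  bded$eaaaceabeedaccd  d
    7  beedaccdbded$eaaacea  a
    8  ccdbded$eaaaceabeeda  a
    9  cdbded$eaaaceabeedac  c
   10  ceabeedaccdbded$eaaa  a
   11  d$eaaaceabeedaccdbde  e
   12  daccdbded$eaaaceabee  e
   13  dbded$eaaaceabeedacc  c
   14  ded$eaaaceabeedaccdb  b
   15  eaaaceabeedaccdbded$  $
   16  eabeedaccdbded$eaaac  c
   17  ed$eaaaceabeedaccdbd  d
   18  edaccdbded$eaaaceabe  e
   19  eedaccdbded$eaaaceab  b

deaedadaacaeecb$cdeb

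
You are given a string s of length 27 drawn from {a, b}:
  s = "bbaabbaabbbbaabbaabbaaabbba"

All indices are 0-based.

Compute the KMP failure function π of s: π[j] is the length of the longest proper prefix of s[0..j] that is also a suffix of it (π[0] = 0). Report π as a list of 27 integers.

[0, 1, 0, 0, 1, 2, 3, 4, 5, 6, 2, 2, 3, 4, 5, 6, 7, 8, 9, 10, 7, 8, 0, 1, 2, 2, 3]

π[0] = 0
j=1 s[j]='b': π[1]=1 (border 'b')
j=2 s[j]='a': k: 1→0; π[2]=0 (border '')
j=3 s[j]='a': π[3]=0 (border '')
j=4 s[j]='b': π[4]=1 (border 'b')
j=5 s[j]='b': π[5]=2 (border 'bb')
j=6 s[j]='a': π[6]=3 (border 'bba')
j=7 s[j]='a': π[7]=4 (border 'bbaa')
j=8 s[j]='b': π[8]=5 (border 'bbaab')
j=9 s[j]='b': π[9]=6 (border 'bbaabb')
j=10 s[j]='b': k: 6→2→1; π[10]=2 (border 'bb')
j=11 s[j]='b': k: 2→1; π[11]=2 (border 'bb')
j=12 s[j]='a': π[12]=3 (border 'bba')
j=13 s[j]='a': π[13]=4 (border 'bbaa')
j=14 s[j]='b': π[14]=5 (border 'bbaab')
j=15 s[j]='b': π[15]=6 (border 'bbaabb')
j=16 s[j]='a': π[16]=7 (border 'bbaabba')
j=17 s[j]='a': π[17]=8 (border 'bbaabbaa')
j=18 s[j]='b': π[18]=9 (border 'bbaabbaab')
j=19 s[j]='b': π[19]=10 (border 'bbaabbaabb')
j=20 s[j]='a': k: 10→6; π[20]=7 (border 'bbaabba')
j=21 s[j]='a': π[21]=8 (border 'bbaabbaa')
j=22 s[j]='a': k: 8→4→0; π[22]=0 (border '')
j=23 s[j]='b': π[23]=1 (border 'b')
j=24 s[j]='b': π[24]=2 (border 'bb')
j=25 s[j]='b': k: 2→1; π[25]=2 (border 'bb')
j=26 s[j]='a': π[26]=3 (border 'bba')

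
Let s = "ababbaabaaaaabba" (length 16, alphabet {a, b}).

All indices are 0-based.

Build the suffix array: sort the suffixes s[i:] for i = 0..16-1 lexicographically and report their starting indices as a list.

[15, 8, 9, 10, 5, 11, 6, 0, 12, 2, 14, 7, 4, 1, 13, 3]

rank→(start, suffix):
  0 → (15, 'a')
  1 → (8, 'aaaaabba')
  2 → (9, 'aaaabba')
  3 → (10, 'aaabba')
  4 → (5, 'aabaaaaabba')
  5 → (11, 'aabba')
  6 → (6, 'abaaaaabba')
  7 → (0, 'ababbaabaaaaabba')
  8 → (12, 'abba')
  9 → (2, 'abbaabaaaaabba')
  10 → (14, 'ba')
  11 → (7, 'baaaaabba')
  12 → (4, 'baabaaaaabba')
  13 → (1, 'babbaabaaaaabba')
  14 → (13, 'bba')
  15 → (3, 'bbaabaaaaabba')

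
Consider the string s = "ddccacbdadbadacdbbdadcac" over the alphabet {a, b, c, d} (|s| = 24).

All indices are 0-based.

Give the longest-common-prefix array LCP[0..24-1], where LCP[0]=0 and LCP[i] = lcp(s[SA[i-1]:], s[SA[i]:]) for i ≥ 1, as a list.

rank→(start, suffix):
  0 → (22, 'ac')
  1 → (4, 'acbdadbadacdbbdadcac')
  2 → (13, 'acdbbdadcac')
  3 → (11, 'adacdbbdadcac')
  4 → (8, 'adbadacdbbdadcac')
  5 → (19, 'adcac')
  6 → (10, 'badacdbbdadcac')
  7 → (16, 'bbdadcac')
  8 → (6, 'bdadbadacdbbdadcac')
  9 → (17, 'bdadcac')
  10 → (23, 'c')
  11 → (21, 'cac')
  12 → (3, 'cacbdadbadacdbbdadcac')
  13 → (5, 'cbdadbadacdbbdadcac')
  14 → (2, 'ccacbdadbadacdbbdadcac')
  15 → (14, 'cdbbdadcac')
  16 → (12, 'dacdbbdadcac')
  17 → (7, 'dadbadacdbbdadcac')
  18 → (18, 'dadcac')
  19 → (9, 'dbadacdbbdadcac')
  20 → (15, 'dbbdadcac')
  21 → (20, 'dcac')
  22 → (1, 'dccacbdadbadacdbbdadcac')
  23 → (0, 'ddccacbdadbadacdbbdadcac')

SA = [22, 4, 13, 11, 8, 19, 10, 16, 6, 17, 23, 21, 3, 5, 2, 14, 12, 7, 18, 9, 15, 20, 1, 0]
rank  pair      lcp
   1  s[22:],s[4:]  2  'ac'
   2  s[4:],s[13:]  2  'ac'
   3  s[13:],s[11:]  1  'a'
   4  s[11:],s[8:]  2  'ad'
   5  s[8:],s[19:]  2  'ad'
   6  s[19:],s[10:]  0  ''
   7  s[10:],s[16:]  1  'b'
   8  s[16:],s[6:]  1  'b'
   9  s[6:],s[17:]  4  'bdad'
  10  s[17:],s[23:]  0  ''
  11  s[23:],s[21:]  1  'c'
  12  s[21:],s[3:]  3  'cac'
  13  s[3:],s[5:]  1  'c'
  14  s[5:],s[2:]  1  'c'
  15  s[2:],s[14:]  1  'c'
  16  s[14:],s[12:]  0  ''
  17  s[12:],s[7:]  2  'da'
  18  s[7:],s[18:]  3  'dad'
  19  s[18:],s[9:]  1  'd'
  20  s[9:],s[15:]  2  'db'
  21  s[15:],s[20:]  1  'd'
  22  s[20:],s[1:]  2  'dc'
  23  s[1:],s[0:]  1  'd'

[0, 2, 2, 1, 2, 2, 0, 1, 1, 4, 0, 1, 3, 1, 1, 1, 0, 2, 3, 1, 2, 1, 2, 1]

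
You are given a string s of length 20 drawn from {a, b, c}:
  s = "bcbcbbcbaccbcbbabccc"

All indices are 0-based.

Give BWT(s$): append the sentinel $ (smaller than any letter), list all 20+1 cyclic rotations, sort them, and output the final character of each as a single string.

cbbbcccbcc$acbbbcbcab

rank  rotation               last
    0  $bcbcbbcbaccbcbbabccc  c
    1  abccc$bcbcbbcbaccbcbb  b
    2  accbcbbabccc$bcbcbbcb  b
    3  babccc$bcbcbbcbaccbcb  b
    4  baccbcbbabccc$bcbcbbc  c
    5  bbabccc$bcbcbbcbaccbc  c
    6  bbcbaccbcbbabccc$bcbc  c
    7  bcbaccbcbbabccc$bcbcb  b
    8  bcbbabccc$bcbcbbcbacc  c
    9  bcbbcbaccbcbbabccc$bc  c
   10  bcbcbbcbaccbcbbabccc$  $
   11  bccc$bcbcbbcbaccbcbba  a
   12  c$bcbcbbcbaccbcbbabcc  c
   13  cbaccbcbbabccc$bcbcbb  b
   14  cbbabccc$bcbcbbcbaccb  b
   15  cbbcbaccbcbbabccc$bcb  b
   16  cbcbbabccc$bcbcbbcbac  c
   17  cbcbbcbaccbcbbabccc$b  b
   18  cc$bcbcbbcbaccbcbbabc  c
   19  ccbcbbabccc$bcbcbbcba  a
   20  ccc$bcbcbbcbaccbcbbab  b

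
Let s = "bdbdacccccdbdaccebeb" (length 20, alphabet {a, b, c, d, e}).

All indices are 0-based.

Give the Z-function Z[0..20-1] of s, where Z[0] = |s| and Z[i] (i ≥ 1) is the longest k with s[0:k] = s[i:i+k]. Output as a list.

[20, 0, 2, 0, 0, 0, 0, 0, 0, 0, 0, 2, 0, 0, 0, 0, 0, 1, 0, 1]

Z[0]=20
i=1: outside box; Z[1]=0
i=2: outside box; Z[2]=2 extend→box=[2,4)
i=3: min(r-i=1, Z[1]=0)=0; Z[3]=0
i=4: outside box; Z[4]=0
i=5: outside box; Z[5]=0
i=6: outside box; Z[6]=0
i=7: outside box; Z[7]=0
i=8: outside box; Z[8]=0
i=9: outside box; Z[9]=0
i=10: outside box; Z[10]=0
i=11: outside box; Z[11]=2 extend→box=[11,13)
i=12: min(r-i=1, Z[1]=0)=0; Z[12]=0
i=13: outside box; Z[13]=0
i=14: outside box; Z[14]=0
i=15: outside box; Z[15]=0
i=16: outside box; Z[16]=0
i=17: outside box; Z[17]=1 extend→box=[17,18)
i=18: outside box; Z[18]=0
i=19: outside box; Z[19]=1 extend→box=[19,20)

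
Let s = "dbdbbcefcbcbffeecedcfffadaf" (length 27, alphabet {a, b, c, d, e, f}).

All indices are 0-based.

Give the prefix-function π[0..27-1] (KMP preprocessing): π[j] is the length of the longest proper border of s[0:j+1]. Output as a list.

[0, 0, 1, 2, 0, 0, 0, 0, 0, 0, 0, 0, 0, 0, 0, 0, 0, 0, 1, 0, 0, 0, 0, 0, 1, 0, 0]

π[0] = 0
j=1 s[j]='b': π[1]=0 (border '')
j=2 s[j]='d': π[2]=1 (border 'd')
j=3 s[j]='b': π[3]=2 (border 'db')
j=4 s[j]='b': k: 2→0; π[4]=0 (border '')
j=5 s[j]='c': π[5]=0 (border '')
j=6 s[j]='e': π[6]=0 (border '')
j=7 s[j]='f': π[7]=0 (border '')
j=8 s[j]='c': π[8]=0 (border '')
j=9 s[j]='b': π[9]=0 (border '')
j=10 s[j]='c': π[10]=0 (border '')
j=11 s[j]='b': π[11]=0 (border '')
j=12 s[j]='f': π[12]=0 (border '')
j=13 s[j]='f': π[13]=0 (border '')
j=14 s[j]='e': π[14]=0 (border '')
j=15 s[j]='e': π[15]=0 (border '')
j=16 s[j]='c': π[16]=0 (border '')
j=17 s[j]='e': π[17]=0 (border '')
j=18 s[j]='d': π[18]=1 (border 'd')
j=19 s[j]='c': k: 1→0; π[19]=0 (border '')
j=20 s[j]='f': π[20]=0 (border '')
j=21 s[j]='f': π[21]=0 (border '')
j=22 s[j]='f': π[22]=0 (border '')
j=23 s[j]='a': π[23]=0 (border '')
j=24 s[j]='d': π[24]=1 (border 'd')
j=25 s[j]='a': k: 1→0; π[25]=0 (border '')
j=26 s[j]='f': π[26]=0 (border '')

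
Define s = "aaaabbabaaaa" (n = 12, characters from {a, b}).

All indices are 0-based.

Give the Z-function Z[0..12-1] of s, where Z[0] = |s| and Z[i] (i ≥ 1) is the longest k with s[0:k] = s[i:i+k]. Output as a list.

[12, 3, 2, 1, 0, 0, 1, 0, 4, 3, 2, 1]

Z[0]=12
i=1: outside box; Z[1]=3 grow→box=[1,4)
i=2: min(r-i=2, Z[1]=3)=2; Z[2]=2
i=3: min(r-i=1, Z[2]=2)=1; Z[3]=1
i=4: outside box; Z[4]=0
i=5: outside box; Z[5]=0
i=6: outside box; Z[6]=1 grow→box=[6,7)
i=7: outside box; Z[7]=0
i=8: outside box; Z[8]=4 grow→box=[8,12)
i=9: min(r-i=3, Z[1]=3)=3; Z[9]=3
i=10: min(r-i=2, Z[2]=2)=2; Z[10]=2
i=11: min(r-i=1, Z[3]=1)=1; Z[11]=1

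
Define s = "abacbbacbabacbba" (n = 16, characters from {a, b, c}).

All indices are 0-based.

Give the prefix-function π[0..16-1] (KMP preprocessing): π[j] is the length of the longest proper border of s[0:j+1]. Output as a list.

[0, 0, 1, 0, 0, 0, 1, 0, 0, 1, 2, 3, 4, 5, 6, 7]

π[0] = 0
j=1 s[j]='b': π[1]=0 (border '')
j=2 s[j]='a': π[2]=1 (border 'a')
j=3 s[j]='c': k: 1→0; π[3]=0 (border '')
j=4 s[j]='b': π[4]=0 (border '')
j=5 s[j]='b': π[5]=0 (border '')
j=6 s[j]='a': π[6]=1 (border 'a')
j=7 s[j]='c': k: 1→0; π[7]=0 (border '')
j=8 s[j]='b': π[8]=0 (border '')
j=9 s[j]='a': π[9]=1 (border 'a')
j=10 s[j]='b': π[10]=2 (border 'ab')
j=11 s[j]='a': π[11]=3 (border 'aba')
j=12 s[j]='c': π[12]=4 (border 'abac')
j=13 s[j]='b': π[13]=5 (border 'abacb')
j=14 s[j]='b': π[14]=6 (border 'abacbb')
j=15 s[j]='a': π[15]=7 (border 'abacbba')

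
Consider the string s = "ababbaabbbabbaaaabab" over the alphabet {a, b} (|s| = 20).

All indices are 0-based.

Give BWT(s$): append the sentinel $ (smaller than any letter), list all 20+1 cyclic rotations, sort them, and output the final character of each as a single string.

rank  rotation               last
    0  $ababbaabbbabbaaaabab  b
    1  aaaabab$ababbaabbbabb  b
    2  aaabab$ababbaabbbabba  a
    3  aabab$ababbaabbbabbaa  a
    4  aabbbabbaaaabab$ababb  b
    5  ab$ababbaabbbabbaaaab  b
    6  abab$ababbaabbbabbaaa  a
    7  ababbaabbbabbaaaabab$  $
    8  abbaaaabab$ababbaabbb  b
    9  abbaabbbabbaaaabab$ab  b
   10  abbbabbaaaabab$ababba  a
   11  b$ababbaabbbabbaaaaba  a
   12  baaaabab$ababbaabbbab  b
   13  baabbbabbaaaabab$abab  b
   14  bab$ababbaabbbabbaaaa  a
   15  babbaaaabab$ababbaabb  b
   16  babbaabbbabbaaaabab$a  a
   17  bbaaaabab$ababbaabbba  a
   18  bbaabbbabbaaaabab$aba  a
   19  bbabbaaaabab$ababbaab  b
   20  bbbabbaaaabab$ababbaa  a

bbaabba$bbaabbabaaaba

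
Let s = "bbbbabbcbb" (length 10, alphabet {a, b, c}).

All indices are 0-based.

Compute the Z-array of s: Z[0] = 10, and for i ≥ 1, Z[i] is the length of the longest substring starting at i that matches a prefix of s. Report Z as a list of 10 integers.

Z[0]=10
i=1: i≥r, start 0; Z[1]=3 scan→box=[1,4)
i=2: min(r-i=2, Z[1]=3)=2; Z[2]=2
i=3: min(r-i=1, Z[2]=2)=1; Z[3]=1
i=4: i≥r, start 0; Z[4]=0
i=5: i≥r, start 0; Z[5]=2 scan→box=[5,7)
i=6: min(r-i=1, Z[1]=3)=1; Z[6]=1
i=7: i≥r, start 0; Z[7]=0
i=8: i≥r, start 0; Z[8]=2 scan→box=[8,10)
i=9: min(r-i=1, Z[1]=3)=1; Z[9]=1

[10, 3, 2, 1, 0, 2, 1, 0, 2, 1]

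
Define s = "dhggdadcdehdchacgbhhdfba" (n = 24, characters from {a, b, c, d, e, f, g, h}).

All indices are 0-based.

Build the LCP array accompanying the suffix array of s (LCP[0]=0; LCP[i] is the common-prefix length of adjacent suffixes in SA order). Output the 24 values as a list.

sorted suffixes:
  #0 SA[0]=23  'a'
  #1 SA[1]=14  'acgbhhdfba'
  #2 SA[2]=5  'adcdehdchacgbhhdfba'
  #3 SA[3]=22  'ba'
  #4 SA[4]=17  'bhhdfba'
  #5 SA[5]=7  'cdehdchacgbhhdfba'
  #6 SA[6]=15  'cgbhhdfba'
  #7 SA[7]=12  'chacgbhhdfba'
  #8 SA[8]=4  'dadcdehdchacgbhhdfba'
  #9 SA[9]=6  'dcdehdchacgbhhdfba'
  #10 SA[10]=11  'dchacgbhhdfba'
  #11 SA[11]=8  'dehdchacgbhhdfba'
  #12 SA[12]=20  'dfba'
  #13 SA[13]=0  'dhggdadcdehdchacgbhhdfba'
  #14 SA[14]=9  'ehdchacgbhhdfba'
  #15 SA[15]=21  'fba'
  #16 SA[16]=16  'gbhhdfba'
  #17 SA[17]=3  'gdadcdehdchacgbhhdfba'
  #18 SA[18]=2  'ggdadcdehdchacgbhhdfba'
  #19 SA[19]=13  'hacgbhhdfba'
  #20 SA[20]=10  'hdchacgbhhdfba'
  #21 SA[21]=19  'hdfba'
  #22 SA[22]=1  'hggdadcdehdchacgbhhdfba'
  #23 SA[23]=18  'hhdfba'

SA = [23, 14, 5, 22, 17, 7, 15, 12, 4, 6, 11, 8, 20, 0, 9, 21, 16, 3, 2, 13, 10, 19, 1, 18]
rank  pair      lcp
   1  s[23:],s[14:]  1  'a'
   2  s[14:],s[5:]  1  'a'
   3  s[5:],s[22:]  0  ''
   4  s[22:],s[17:]  1  'b'
   5  s[17:],s[7:]  0  ''
   6  s[7:],s[15:]  1  'c'
   7  s[15:],s[12:]  1  'c'
   8  s[12:],s[4:]  0  ''
   9  s[4:],s[6:]  1  'd'
  10  s[6:],s[11:]  2  'dc'
  11  s[11:],s[8:]  1  'd'
  12  s[8:],s[20:]  1  'd'
  13  s[20:],s[0:]  1  'd'
  14  s[0:],s[9:]  0  ''
  15  s[9:],s[21:]  0  ''
  16  s[21:],s[16:]  0  ''
  17  s[16:],s[3:]  1  'g'
  18  s[3:],s[2:]  1  'g'
  19  s[2:],s[13:]  0  ''
  20  s[13:],s[10:]  1  'h'
  21  s[10:],s[19:]  2  'hd'
  22  s[19:],s[1:]  1  'h'
  23  s[1:],s[18:]  1  'h'

[0, 1, 1, 0, 1, 0, 1, 1, 0, 1, 2, 1, 1, 1, 0, 0, 0, 1, 1, 0, 1, 2, 1, 1]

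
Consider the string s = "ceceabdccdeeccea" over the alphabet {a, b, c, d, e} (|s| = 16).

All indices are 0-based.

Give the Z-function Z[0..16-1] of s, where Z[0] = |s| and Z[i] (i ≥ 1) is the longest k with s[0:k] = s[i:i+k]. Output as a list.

[16, 0, 2, 0, 0, 0, 0, 1, 1, 0, 0, 0, 1, 2, 0, 0]

Z[0]=16
i=1: outside box; Z[1]=0
i=2: outside box; Z[2]=2 grow→box=[2,4)
i=3: min(r-i=1, Z[1]=0)=0; Z[3]=0
i=4: outside box; Z[4]=0
i=5: outside box; Z[5]=0
i=6: outside box; Z[6]=0
i=7: outside box; Z[7]=1 grow→box=[7,8)
i=8: outside box; Z[8]=1 grow→box=[8,9)
i=9: outside box; Z[9]=0
i=10: outside box; Z[10]=0
i=11: outside box; Z[11]=0
i=12: outside box; Z[12]=1 grow→box=[12,13)
i=13: outside box; Z[13]=2 grow→box=[13,15)
i=14: min(r-i=1, Z[1]=0)=0; Z[14]=0
i=15: outside box; Z[15]=0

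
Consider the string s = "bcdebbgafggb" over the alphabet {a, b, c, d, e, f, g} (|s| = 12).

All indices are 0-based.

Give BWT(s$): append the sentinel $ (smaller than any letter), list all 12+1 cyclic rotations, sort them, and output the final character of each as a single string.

bgge$bbcdabgf

rank  rotation       last
    0  $bcdebbgafggb  b
    1  afggb$bcdebbg  g
    2  b$bcdebbgafgg  g
    3  bbgafggb$bcde  e
    4  bcdebbgafggb$  $
    5  bgafggb$bcdeb  b
    6  cdebbgafggb$b  b
    7  debbgafggb$bc  c
    8  ebbgafggb$bcd  d
    9  fggb$bcdebbga  a
   10  gafggb$bcdebb  b
   11  gb$bcdebbgafg  g
   12  ggb$bcdebbgaf  f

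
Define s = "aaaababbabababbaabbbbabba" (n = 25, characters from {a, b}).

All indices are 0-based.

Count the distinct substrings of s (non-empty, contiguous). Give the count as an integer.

rank | idx | suffix
   0 |  24 | a
   1 |   0 | aaaababbabababbaabbbbabba
   2 |   1 | aaababbabababbaabbbbabba
   3 |   2 | aababbabababbaabbbbabba
   4 |  15 | aabbbbabba
   5 |   8 | abababbaabbbbabba
   6 |  10 | ababbaabbbbabba
   7 |   3 | ababbabababbaabbbbabba
   8 |  21 | abba
   9 |  12 | abbaabbbbabba
  10 |   5 | abbabababbaabbbbabba
  11 |  16 | abbbbabba
  12 |  23 | ba
  13 |  14 | baabbbbabba
  14 |   7 | babababbaabbbbabba
  15 |   9 | bababbaabbbbabba
  16 |  20 | babba
  17 |  11 | babbaabbbbabba
  18 |   4 | babbabababbaabbbbabba
  19 |  22 | bba
  20 |  13 | bbaabbbbabba
  21 |   6 | bbabababbaabbbbabba
  22 |  19 | bbabba
  23 |  18 | bbbabba
  24 |  17 | bbbbabba

SA = [24, 0, 1, 2, 15, 8, 10, 3, 21, 12, 5, 16, 23, 14, 7, 9, 20, 11, 4, 22, 13, 6, 19, 18, 17]
rank  pair      lcp
   1  s[24:],s[0:]  1  'a'
   2  s[0:],s[1:]  3  'aaa'
   3  s[1:],s[2:]  2  'aa'
   4  s[2:],s[15:]  3  'aab'
   5  s[15:],s[8:]  1  'a'
   6  s[8:],s[10:]  4  'abab'
   7  s[10:],s[3:]  6  'ababba'
   8  s[3:],s[21:]  2  'ab'
   9  s[21:],s[12:]  4  'abba'
  10  s[12:],s[5:]  4  'abba'
  11  s[5:],s[16:]  3  'abb'
  12  s[16:],s[23:]  0  ''
  13  s[23:],s[14:]  2  'ba'
  14  s[14:],s[7:]  2  'ba'
  15  s[7:],s[9:]  5  'babab'
  16  s[9:],s[20:]  3  'bab'
  17  s[20:],s[11:]  5  'babba'
  18  s[11:],s[4:]  5  'babba'
  19  s[4:],s[22:]  1  'b'
  20  s[22:],s[13:]  3  'bba'
  21  s[13:],s[6:]  3  'bba'
  22  s[6:],s[19:]  4  'bbab'
  23  s[19:],s[18:]  2  'bb'
  24  s[18:],s[17:]  3  'bbb'

n(n+1)/2 = 25·26/2 = 325
Σ LCP = 0 + 1 + 3 + 2 + 3 + 1 + 4 + 6 + 2 + 4 + 4 + 3 + 0 + 2 + 2 + 5 + 3 + 5 + 5 + 1 + 3 + 3 + 4 + 2 + 3 = 71
distinct = 325 − 71 = 254

254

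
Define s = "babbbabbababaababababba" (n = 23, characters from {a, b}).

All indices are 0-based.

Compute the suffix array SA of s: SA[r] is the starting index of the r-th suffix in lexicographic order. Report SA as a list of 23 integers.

rank→(start, suffix):
  0 → (22, 'a')
  1 → (12, 'aababababba')
  2 → (10, 'abaababababba')
  3 → (8, 'ababaababababba')
  4 → (13, 'ababababba')
  5 → (15, 'abababba')
  6 → (17, 'ababba')
  7 → (19, 'abba')
  8 → (5, 'abbababaababababba')
  9 → (1, 'abbbabbababaababababba')
  10 → (21, 'ba')
  11 → (11, 'baababababba')
  12 → (9, 'babaababababba')
  13 → (7, 'bababaababababba')
  14 → (14, 'babababba')
  15 → (16, 'bababba')
  16 → (18, 'babba')
  17 → (4, 'babbababaababababba')
  18 → (0, 'babbbabbababaababababba')
  19 → (20, 'bba')
  20 → (6, 'bbababaababababba')
  21 → (3, 'bbabbababaababababba')
  22 → (2, 'bbbabbababaababababba')

[22, 12, 10, 8, 13, 15, 17, 19, 5, 1, 21, 11, 9, 7, 14, 16, 18, 4, 0, 20, 6, 3, 2]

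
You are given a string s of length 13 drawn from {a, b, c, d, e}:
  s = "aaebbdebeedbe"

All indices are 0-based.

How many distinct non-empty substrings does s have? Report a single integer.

rank→(start, suffix):
  0 → (0, 'aaebbdebeedbe')
  1 → (1, 'aebbdebeedbe')
  2 → (3, 'bbdebeedbe')
  3 → (4, 'bdebeedbe')
  4 → (11, 'be')
  5 → (7, 'beedbe')
  6 → (10, 'dbe')
  7 → (5, 'debeedbe')
  8 → (12, 'e')
  9 → (2, 'ebbdebeedbe')
  10 → (6, 'ebeedbe')
  11 → (9, 'edbe')
  12 → (8, 'eedbe')

SA = [0, 1, 3, 4, 11, 7, 10, 5, 12, 2, 6, 9, 8]
i: (SA[i-1],SA[i]) lcp shared
  1: (0,1) 1 'a'
  2: (1,3) 0 ''
  3: (3,4) 1 'b'
  4: (4,11) 1 'b'
  5: (11,7) 2 'be'
  6: (7,10) 0 ''
  7: (10,5) 1 'd'
  8: (5,12) 0 ''
  9: (12,2) 1 'e'
  10: (2,6) 2 'eb'
  11: (6,9) 1 'e'
  12: (9,8) 1 'e'

n(n+1)/2 = 13·14/2 = 91
Σ LCP = 0 + 1 + 0 + 1 + 1 + 2 + 0 + 1 + 0 + 1 + 2 + 1 + 1 = 11
distinct = 91 − 11 = 80

80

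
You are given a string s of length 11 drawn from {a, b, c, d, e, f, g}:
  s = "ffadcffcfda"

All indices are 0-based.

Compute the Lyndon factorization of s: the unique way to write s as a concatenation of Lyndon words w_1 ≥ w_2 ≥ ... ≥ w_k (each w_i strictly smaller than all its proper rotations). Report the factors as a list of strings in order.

emit factor 1: 'f' (i=0, period=1)
emit factor 2: 'f' (i=1, period=1)
emit factor 3: 'adcffcfd' (i=2, period=8)
emit factor 4: 'a' (i=10, period=1)

["f", "f", "adcffcfd", "a"]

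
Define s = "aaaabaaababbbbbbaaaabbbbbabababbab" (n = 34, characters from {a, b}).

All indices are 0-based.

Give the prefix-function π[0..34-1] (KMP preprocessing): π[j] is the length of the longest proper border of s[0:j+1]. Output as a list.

π[0] = 0
j=1 s[j]='a': π[1]=1 (border 'a')
j=2 s[j]='a': π[2]=2 (border 'aa')
j=3 s[j]='a': π[3]=3 (border 'aaa')
j=4 s[j]='b': k: 3→2→1→0; π[4]=0 (border '')
j=5 s[j]='a': π[5]=1 (border 'a')
j=6 s[j]='a': π[6]=2 (border 'aa')
j=7 s[j]='a': π[7]=3 (border 'aaa')
j=8 s[j]='b': k: 3→2→1→0; π[8]=0 (border '')
j=9 s[j]='a': π[9]=1 (border 'a')
j=10 s[j]='b': k: 1→0; π[10]=0 (border '')
j=11 s[j]='b': π[11]=0 (border '')
j=12 s[j]='b': π[12]=0 (border '')
j=13 s[j]='b': π[13]=0 (border '')
j=14 s[j]='b': π[14]=0 (border '')
j=15 s[j]='b': π[15]=0 (border '')
j=16 s[j]='a': π[16]=1 (border 'a')
j=17 s[j]='a': π[17]=2 (border 'aa')
j=18 s[j]='a': π[18]=3 (border 'aaa')
j=19 s[j]='a': π[19]=4 (border 'aaaa')
j=20 s[j]='b': π[20]=5 (border 'aaaab')
j=21 s[j]='b': k: 5→0; π[21]=0 (border '')
j=22 s[j]='b': π[22]=0 (border '')
j=23 s[j]='b': π[23]=0 (border '')
j=24 s[j]='b': π[24]=0 (border '')
j=25 s[j]='a': π[25]=1 (border 'a')
j=26 s[j]='b': k: 1→0; π[26]=0 (border '')
j=27 s[j]='a': π[27]=1 (border 'a')
j=28 s[j]='b': k: 1→0; π[28]=0 (border '')
j=29 s[j]='a': π[29]=1 (border 'a')
j=30 s[j]='b': k: 1→0; π[30]=0 (border '')
j=31 s[j]='b': π[31]=0 (border '')
j=32 s[j]='a': π[32]=1 (border 'a')
j=33 s[j]='b': k: 1→0; π[33]=0 (border '')

[0, 1, 2, 3, 0, 1, 2, 3, 0, 1, 0, 0, 0, 0, 0, 0, 1, 2, 3, 4, 5, 0, 0, 0, 0, 1, 0, 1, 0, 1, 0, 0, 1, 0]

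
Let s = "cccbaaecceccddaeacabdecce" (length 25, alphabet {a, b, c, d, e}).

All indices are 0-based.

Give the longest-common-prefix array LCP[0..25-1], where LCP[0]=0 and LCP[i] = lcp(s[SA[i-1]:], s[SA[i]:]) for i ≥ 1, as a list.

rank→(start, suffix):
  0 → (4, 'aaecceccddaeacabdecce')
  1 → (18, 'abdecce')
  2 → (16, 'acabdecce')
  3 → (14, 'aeacabdecce')
  4 → (5, 'aecceccddaeacabdecce')
  5 → (3, 'baaecceccddaeacabdecce')
  6 → (19, 'bdecce')
  7 → (17, 'cabdecce')
  8 → (2, 'cbaaecceccddaeacabdecce')
  9 → (1, 'ccbaaecceccddaeacabdecce')
  10 → (0, 'cccbaaecceccddaeacabdecce')
  11 → (10, 'ccddaeacabdecce')
  12 → (22, 'cce')
  13 → (7, 'cceccddaeacabdecce')
  14 → (11, 'cddaeacabdecce')
  15 → (23, 'ce')
  16 → (8, 'ceccddaeacabdecce')
  17 → (13, 'daeacabdecce')
  18 → (12, 'ddaeacabdecce')
  19 → (20, 'decce')
  20 → (24, 'e')
  21 → (15, 'eacabdecce')
  22 → (9, 'eccddaeacabdecce')
  23 → (21, 'ecce')
  24 → (6, 'ecceccddaeacabdecce')

SA = [4, 18, 16, 14, 5, 3, 19, 17, 2, 1, 0, 10, 22, 7, 11, 23, 8, 13, 12, 20, 24, 15, 9, 21, 6]
i: (SA[i-1],SA[i]) lcp shared
  1: (4,18) 1 'a'
  2: (18,16) 1 'a'
  3: (16,14) 1 'a'
  4: (14,5) 2 'ae'
  5: (5,3) 0 ''
  6: (3,19) 1 'b'
  7: (19,17) 0 ''
  8: (17,2) 1 'c'
  9: (2,1) 1 'c'
  10: (1,0) 2 'cc'
  11: (0,10) 2 'cc'
  12: (10,22) 2 'cc'
  13: (22,7) 3 'cce'
  14: (7,11) 1 'c'
  15: (11,23) 1 'c'
  16: (23,8) 2 'ce'
  17: (8,13) 0 ''
  18: (13,12) 1 'd'
  19: (12,20) 1 'd'
  20: (20,24) 0 ''
  21: (24,15) 1 'e'
  22: (15,9) 1 'e'
  23: (9,21) 3 'ecc'
  24: (21,6) 4 'ecce'

[0, 1, 1, 1, 2, 0, 1, 0, 1, 1, 2, 2, 2, 3, 1, 1, 2, 0, 1, 1, 0, 1, 1, 3, 4]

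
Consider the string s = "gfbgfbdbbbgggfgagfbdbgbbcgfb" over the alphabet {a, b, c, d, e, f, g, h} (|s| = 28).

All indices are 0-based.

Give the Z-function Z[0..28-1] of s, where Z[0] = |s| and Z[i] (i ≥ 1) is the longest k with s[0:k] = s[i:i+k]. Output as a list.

[28, 0, 0, 3, 0, 0, 0, 0, 0, 0, 1, 1, 2, 0, 1, 0, 3, 0, 0, 0, 0, 1, 0, 0, 0, 3, 0, 0]

Z[0]=28
i=1: outside box; Z[1]=0
i=2: outside box; Z[2]=0
i=3: outside box; Z[3]=3 scan→box=[3,6)
i=4: min(r-i=2, Z[1]=0)=0; Z[4]=0
i=5: min(r-i=1, Z[2]=0)=0; Z[5]=0
i=6: outside box; Z[6]=0
i=7: outside box; Z[7]=0
i=8: outside box; Z[8]=0
i=9: outside box; Z[9]=0
i=10: outside box; Z[10]=1 scan→box=[10,11)
i=11: outside box; Z[11]=1 scan→box=[11,12)
i=12: outside box; Z[12]=2 scan→box=[12,14)
i=13: min(r-i=1, Z[1]=0)=0; Z[13]=0
i=14: outside box; Z[14]=1 scan→box=[14,15)
i=15: outside box; Z[15]=0
i=16: outside box; Z[16]=3 scan→box=[16,19)
i=17: min(r-i=2, Z[1]=0)=0; Z[17]=0
i=18: min(r-i=1, Z[2]=0)=0; Z[18]=0
i=19: outside box; Z[19]=0
i=20: outside box; Z[20]=0
i=21: outside box; Z[21]=1 scan→box=[21,22)
i=22: outside box; Z[22]=0
i=23: outside box; Z[23]=0
i=24: outside box; Z[24]=0
i=25: outside box; Z[25]=3 scan→box=[25,28)
i=26: min(r-i=2, Z[1]=0)=0; Z[26]=0
i=27: min(r-i=1, Z[2]=0)=0; Z[27]=0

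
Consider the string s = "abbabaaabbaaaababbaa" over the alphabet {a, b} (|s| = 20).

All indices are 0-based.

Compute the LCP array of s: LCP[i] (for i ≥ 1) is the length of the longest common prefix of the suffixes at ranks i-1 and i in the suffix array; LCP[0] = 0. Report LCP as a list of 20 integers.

[0, 1, 2, 3, 4, 2, 3, 1, 3, 2, 5, 4, 0, 3, 4, 2, 3, 1, 4, 3]

rank→(start, suffix):
  0 → (19, 'a')
  1 → (18, 'aa')
  2 → (10, 'aaaababbaa')
  3 → (11, 'aaababbaa')
  4 → (5, 'aaabbaaaababbaa')
  5 → (12, 'aababbaa')
  6 → (6, 'aabbaaaababbaa')
  7 → (3, 'abaaabbaaaababbaa')
  8 → (13, 'ababbaa')
  9 → (15, 'abbaa')
  10 → (7, 'abbaaaababbaa')
  11 → (0, 'abbabaaabbaaaababbaa')
  12 → (17, 'baa')
  13 → (9, 'baaaababbaa')
  14 → (4, 'baaabbaaaababbaa')
  15 → (2, 'babaaabbaaaababbaa')
  16 → (14, 'babbaa')
  17 → (16, 'bbaa')
  18 → (8, 'bbaaaababbaa')
  19 → (1, 'bbabaaabbaaaababbaa')

SA = [19, 18, 10, 11, 5, 12, 6, 3, 13, 15, 7, 0, 17, 9, 4, 2, 14, 16, 8, 1]
[i] adj suffixes → lcp
  [1] 19/18 → 1 ('a')
  [2] 18/10 → 2 ('aa')
  [3] 10/11 → 3 ('aaa')
  [4] 11/5 → 4 ('aaab')
  [5] 5/12 → 2 ('aa')
  [6] 12/6 → 3 ('aab')
  [7] 6/3 → 1 ('a')
  [8] 3/13 → 3 ('aba')
  [9] 13/15 → 2 ('ab')
  [10] 15/7 → 5 ('abbaa')
  [11] 7/0 → 4 ('abba')
  [12] 0/17 → 0 ('')
  [13] 17/9 → 3 ('baa')
  [14] 9/4 → 4 ('baaa')
  [15] 4/2 → 2 ('ba')
  [16] 2/14 → 3 ('bab')
  [17] 14/16 → 1 ('b')
  [18] 16/8 → 4 ('bbaa')
  [19] 8/1 → 3 ('bba')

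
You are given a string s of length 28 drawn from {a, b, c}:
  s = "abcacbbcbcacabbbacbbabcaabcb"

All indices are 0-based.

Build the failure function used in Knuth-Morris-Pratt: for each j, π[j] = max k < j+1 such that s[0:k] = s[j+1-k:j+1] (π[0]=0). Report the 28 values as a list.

[0, 0, 0, 1, 0, 0, 0, 0, 0, 0, 1, 0, 1, 2, 0, 0, 1, 0, 0, 0, 1, 2, 3, 4, 1, 2, 3, 0]

π[0] = 0
j=1 s[j]='b': π[1]=0 (border '')
j=2 s[j]='c': π[2]=0 (border '')
j=3 s[j]='a': π[3]=1 (border 'a')
j=4 s[j]='c': k: 1→0; π[4]=0 (border '')
j=5 s[j]='b': π[5]=0 (border '')
j=6 s[j]='b': π[6]=0 (border '')
j=7 s[j]='c': π[7]=0 (border '')
j=8 s[j]='b': π[8]=0 (border '')
j=9 s[j]='c': π[9]=0 (border '')
j=10 s[j]='a': π[10]=1 (border 'a')
j=11 s[j]='c': k: 1→0; π[11]=0 (border '')
j=12 s[j]='a': π[12]=1 (border 'a')
j=13 s[j]='b': π[13]=2 (border 'ab')
j=14 s[j]='b': k: 2→0; π[14]=0 (border '')
j=15 s[j]='b': π[15]=0 (border '')
j=16 s[j]='a': π[16]=1 (border 'a')
j=17 s[j]='c': k: 1→0; π[17]=0 (border '')
j=18 s[j]='b': π[18]=0 (border '')
j=19 s[j]='b': π[19]=0 (border '')
j=20 s[j]='a': π[20]=1 (border 'a')
j=21 s[j]='b': π[21]=2 (border 'ab')
j=22 s[j]='c': π[22]=3 (border 'abc')
j=23 s[j]='a': π[23]=4 (border 'abca')
j=24 s[j]='a': k: 4→1→0; π[24]=1 (border 'a')
j=25 s[j]='b': π[25]=2 (border 'ab')
j=26 s[j]='c': π[26]=3 (border 'abc')
j=27 s[j]='b': k: 3→0; π[27]=0 (border '')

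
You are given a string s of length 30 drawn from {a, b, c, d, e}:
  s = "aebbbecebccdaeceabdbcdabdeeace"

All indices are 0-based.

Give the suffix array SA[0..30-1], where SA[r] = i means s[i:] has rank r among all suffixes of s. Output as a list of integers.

[16, 22, 27, 0, 12, 2, 3, 8, 19, 17, 23, 4, 9, 20, 10, 28, 14, 6, 21, 11, 18, 24, 29, 15, 26, 1, 7, 13, 5, 25]

rank | idx | suffix
   0 |  16 | abdbcdabdeeace
   1 |  22 | abdeeace
   2 |  27 | ace
   3 |   0 | aebbbecebccdaeceabdbcdabdeeace
   4 |  12 | aeceabdbcdabdeeace
   5 |   2 | bbbecebccdaeceabdbcdabdeeace
   6 |   3 | bbecebccdaeceabdbcdabdeeace
   7 |   8 | bccdaeceabdbcdabdeeace
   8 |  19 | bcdabdeeace
   9 |  17 | bdbcdabdeeace
  10 |  23 | bdeeace
  11 |   4 | becebccdaeceabdbcdabdeeace
  12 |   9 | ccdaeceabdbcdabdeeace
  13 |  20 | cdabdeeace
  14 |  10 | cdaeceabdbcdabdeeace
  15 |  28 | ce
  16 |  14 | ceabdbcdabdeeace
  17 |   6 | cebccdaeceabdbcdabdeeace
  18 |  21 | dabdeeace
  19 |  11 | daeceabdbcdabdeeace
  20 |  18 | dbcdabdeeace
  21 |  24 | deeace
  22 |  29 | e
  23 |  15 | eabdbcdabdeeace
  24 |  26 | eace
  25 |   1 | ebbbecebccdaeceabdbcdabdeeace
  26 |   7 | ebccdaeceabdbcdabdeeace
  27 |  13 | eceabdbcdabdeeace
  28 |   5 | ecebccdaeceabdbcdabdeeace
  29 |  25 | eeace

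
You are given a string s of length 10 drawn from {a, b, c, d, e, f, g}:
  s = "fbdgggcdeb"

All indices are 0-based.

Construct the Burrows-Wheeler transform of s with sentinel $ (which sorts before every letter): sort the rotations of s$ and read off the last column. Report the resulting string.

befgcbd$ggd

rank  rotation     last
    0  $fbdgggcdeb  b
    1  b$fbdgggcde  e
    2  bdgggcdeb$f  f
    3  cdeb$fbdggg  g
    4  deb$fbdgggc  c
    5  dgggcdeb$fb  b
    6  eb$fbdgggcd  d
    7  fbdgggcdeb$  $
    8  gcdeb$fbdgg  g
    9  ggcdeb$fbdg  g
   10  gggcdeb$fbd  d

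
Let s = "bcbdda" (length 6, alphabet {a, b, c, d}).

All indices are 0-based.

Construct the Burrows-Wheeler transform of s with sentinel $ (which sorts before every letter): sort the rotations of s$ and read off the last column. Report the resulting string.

ad$cbdb

rank  rotation last
    0  $bcbdda  a
    1  a$bcbdd  d
    2  bcbdda$  $
    3  bdda$bc  c
    4  cbdda$b  b
    5  da$bcbd  d
    6  dda$bcb  b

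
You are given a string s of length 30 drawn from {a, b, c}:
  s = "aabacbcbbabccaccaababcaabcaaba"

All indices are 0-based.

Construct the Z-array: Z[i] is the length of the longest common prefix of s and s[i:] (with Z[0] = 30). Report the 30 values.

[30, 1, 0, 1, 0, 0, 0, 0, 0, 1, 0, 0, 0, 1, 0, 0, 4, 1, 0, 1, 0, 0, 3, 1, 0, 0, 4, 1, 0, 1]

Z[0]=30
i=1: outside box; Z[1]=1 scan→box=[1,2)
i=2: outside box; Z[2]=0
i=3: outside box; Z[3]=1 scan→box=[3,4)
i=4: outside box; Z[4]=0
i=5: outside box; Z[5]=0
i=6: outside box; Z[6]=0
i=7: outside box; Z[7]=0
i=8: outside box; Z[8]=0
i=9: outside box; Z[9]=1 scan→box=[9,10)
i=10: outside box; Z[10]=0
i=11: outside box; Z[11]=0
i=12: outside box; Z[12]=0
i=13: outside box; Z[13]=1 scan→box=[13,14)
i=14: outside box; Z[14]=0
i=15: outside box; Z[15]=0
i=16: outside box; Z[16]=4 scan→box=[16,20)
i=17: min(r-i=3, Z[1]=1)=1; Z[17]=1
i=18: min(r-i=2, Z[2]=0)=0; Z[18]=0
i=19: min(r-i=1, Z[3]=1)=1; Z[19]=1
i=20: outside box; Z[20]=0
i=21: outside box; Z[21]=0
i=22: outside box; Z[22]=3 scan→box=[22,25)
i=23: min(r-i=2, Z[1]=1)=1; Z[23]=1
i=24: min(r-i=1, Z[2]=0)=0; Z[24]=0
i=25: outside box; Z[25]=0
i=26: outside box; Z[26]=4 scan→box=[26,30)
i=27: min(r-i=3, Z[1]=1)=1; Z[27]=1
i=28: min(r-i=2, Z[2]=0)=0; Z[28]=0
i=29: min(r-i=1, Z[3]=1)=1; Z[29]=1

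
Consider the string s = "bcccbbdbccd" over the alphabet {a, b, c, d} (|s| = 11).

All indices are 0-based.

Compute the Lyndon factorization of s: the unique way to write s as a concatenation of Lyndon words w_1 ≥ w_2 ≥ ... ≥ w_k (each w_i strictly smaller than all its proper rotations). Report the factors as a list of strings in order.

emit factor 1: 'bccc' (i=0, period=4)
emit factor 2: 'bbdbccd' (i=4, period=7)

["bccc", "bbdbccd"]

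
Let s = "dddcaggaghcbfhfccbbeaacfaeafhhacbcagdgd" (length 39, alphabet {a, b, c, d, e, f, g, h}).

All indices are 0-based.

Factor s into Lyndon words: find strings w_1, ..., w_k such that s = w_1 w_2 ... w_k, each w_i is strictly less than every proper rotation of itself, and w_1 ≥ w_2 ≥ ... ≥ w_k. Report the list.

emit factor 1: 'd' (i=0, period=1)
emit factor 2: 'd' (i=1, period=1)
emit factor 3: 'd' (i=2, period=1)
emit factor 4: 'c' (i=3, period=1)
emit factor 5: 'aggaghcbfhfccbbe' (i=4, period=16)
emit factor 6: 'aacfaeafhhacbcagdgd' (i=20, period=19)

["d", "d", "d", "c", "aggaghcbfhfccbbe", "aacfaeafhhacbcagdgd"]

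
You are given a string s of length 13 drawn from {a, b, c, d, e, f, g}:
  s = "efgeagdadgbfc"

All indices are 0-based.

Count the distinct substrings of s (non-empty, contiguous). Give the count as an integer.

rank | idx | suffix
   0 |   7 | adgbfc
   1 |   4 | agdadgbfc
   2 |  10 | bfc
   3 |  12 | c
   4 |   6 | dadgbfc
   5 |   8 | dgbfc
   6 |   3 | eagdadgbfc
   7 |   0 | efgeagdadgbfc
   8 |  11 | fc
   9 |   1 | fgeagdadgbfc
  10 |   9 | gbfc
  11 |   5 | gdadgbfc
  12 |   2 | geagdadgbfc

SA = [7, 4, 10, 12, 6, 8, 3, 0, 11, 1, 9, 5, 2]
rank  pair      lcp
   1  s[7:],s[4:]  1  'a'
   2  s[4:],s[10:]  0  ''
   3  s[10:],s[12:]  0  ''
   4  s[12:],s[6:]  0  ''
   5  s[6:],s[8:]  1  'd'
   6  s[8:],s[3:]  0  ''
   7  s[3:],s[0:]  1  'e'
   8  s[0:],s[11:]  0  ''
   9  s[11:],s[1:]  1  'f'
  10  s[1:],s[9:]  0  ''
  11  s[9:],s[5:]  1  'g'
  12  s[5:],s[2:]  1  'g'

n(n+1)/2 = 13·14/2 = 91
Σ LCP = 0 + 1 + 0 + 0 + 0 + 1 + 0 + 1 + 0 + 1 + 0 + 1 + 1 = 6
distinct = 91 − 6 = 85

85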